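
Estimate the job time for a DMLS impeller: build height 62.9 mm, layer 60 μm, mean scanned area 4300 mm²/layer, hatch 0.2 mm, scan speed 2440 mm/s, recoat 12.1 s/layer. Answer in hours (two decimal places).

Layer count = ceil(62.9 / 0.06) = 1049.
Per-layer scan distance: 4300 / 0.2 → 21500 mm.
Scan time per layer: 21500 / 2440 → 8.8115 s.
Time per layer: 8.8115 + 12.1 → 20.9115 s.
Total: 1049 × 20.9115 s = 21936.1635 s → 6.09 hours.

6.09 hours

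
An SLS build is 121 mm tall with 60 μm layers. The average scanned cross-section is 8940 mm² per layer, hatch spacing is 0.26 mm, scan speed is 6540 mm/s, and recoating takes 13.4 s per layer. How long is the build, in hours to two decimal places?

Number of layers: 121 / 0.06 → 2017 (rounded up).
Scan path per layer = 8940 / 0.26 = 34384.6 mm.
Scan time per layer = 34384.6 / 6540, so 5.2576 s.
Layer cycle: 5.2576 + 13.4 → 18.6576 s.
Build time = 2017 × 18.6576 = 37632.3792 s = 10.45 hours.

10.45 hours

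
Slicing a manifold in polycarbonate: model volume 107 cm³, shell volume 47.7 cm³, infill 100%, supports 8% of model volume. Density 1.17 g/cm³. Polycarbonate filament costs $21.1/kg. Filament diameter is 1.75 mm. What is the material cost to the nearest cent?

Interior volume = 107 − 47.7 = 59.3 cm³.
Infill deposited = 1.00 × 59.3 = 59.3 cm³.
Support = 0.08 × 107 = 8.56 cm³.
Total printed volume = 47.7 + 59.3 + 8.56 = 115.56 cm³.
Mass = 115.56 × 1.17 = 135.2052 g.
Cost = 135.2052 g / 1000 × $21.1/kg = $2.85.

$2.85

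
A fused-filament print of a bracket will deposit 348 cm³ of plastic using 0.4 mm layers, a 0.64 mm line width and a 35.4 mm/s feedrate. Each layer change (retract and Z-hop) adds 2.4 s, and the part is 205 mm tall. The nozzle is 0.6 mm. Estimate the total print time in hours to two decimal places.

Extrusion cross-section = 0.4 × 0.64, so 0.256 mm².
Toolpath length = 348 cm³ / 0.256 mm² = 348000 / 0.256 = 1359375 mm.
Extrusion time: 1359375 / 35.4 → 38400.4 s.
Number of layers: 205 / 0.4 → 513 (rounded up).
Layer-change overhead: 513 × 2.4 → 1231.2 s.
Altogether 38400.4 + 1231.2 = 39631.6 s, i.e. 11.01 hours.

11.01 hours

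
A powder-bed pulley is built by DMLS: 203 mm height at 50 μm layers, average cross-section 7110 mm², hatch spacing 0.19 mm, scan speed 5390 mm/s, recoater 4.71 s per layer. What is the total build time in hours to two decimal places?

Layer count = ceil(203 / 0.05) = 4060.
Scan path per layer: 7110 / 0.19 → 37421.1 mm.
Laser time per layer = 37421.1 / 5390 = 6.9427 s.
Time per layer = 6.9427 + 4.71 = 11.6527 s.
4060 layers × 11.6527 s/layer = 47309.962 s, i.e. 13.14 hours.

13.14 hours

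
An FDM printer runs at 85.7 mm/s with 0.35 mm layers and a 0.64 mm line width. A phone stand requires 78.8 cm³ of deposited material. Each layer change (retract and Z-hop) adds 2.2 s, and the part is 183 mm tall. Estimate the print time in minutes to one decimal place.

87.6 minutes

Bead cross-section: 0.35 × 0.64 → 0.224 mm².
Total extruded path = 78800/0.224 = 351785.7 mm.
Time extruding = 351785.7 / 85.7, so 4104.9 s.
Number of layers: 183 / 0.35 → 523 (rounded up).
Layer-change overhead = 523 × 2.2, so 1150.6 s.
Total = 4104.9 + 1150.6 = 5255.5 s = 87.6 minutes.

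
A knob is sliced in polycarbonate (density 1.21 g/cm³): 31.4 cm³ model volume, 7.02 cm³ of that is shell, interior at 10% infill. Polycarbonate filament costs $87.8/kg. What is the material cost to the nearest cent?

Infill region = 31.4 − 7.02 = 24.38 cm³.
Infill volume = 0.10 × 24.38 = 2.438 cm³.
Deposited volume = 7.02 + 2.438 = 9.458 cm³.
Mass: 9.458 × 1.21 → 11.44418 g.
At $87.8/kg: 11.44418/1000 × 87.8 = $1.00.

$1.00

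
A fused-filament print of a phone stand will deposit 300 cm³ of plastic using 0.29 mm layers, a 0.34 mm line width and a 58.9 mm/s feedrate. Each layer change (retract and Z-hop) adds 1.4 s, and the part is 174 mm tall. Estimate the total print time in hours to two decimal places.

Bead cross-section: 0.29 × 0.34 → 0.0986 mm².
Path length: 300000 mm³ / 0.0986 mm² → 3042596.3 mm.
Print-move time = 3042596.3 / 58.9 = 51657 s.
Layer count = ceil(174 / 0.29) = 600.
Non-print overhead = 600 × 1.4, so 840 s.
Total = 51657 + 840 = 52497 s = 14.58 hours.

14.58 hours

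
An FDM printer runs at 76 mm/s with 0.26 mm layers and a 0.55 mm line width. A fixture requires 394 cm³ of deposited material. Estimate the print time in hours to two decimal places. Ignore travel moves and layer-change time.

10.07 hours

Extrusion cross-section = 0.26 × 0.55 = 0.143 mm².
Total extruded path = 394000/0.143 = 2755244.8 mm.
Extrusion time = 2755244.8 / 76, so 36253.2 s.
Converting: 36253.2 s = 10.07 hours.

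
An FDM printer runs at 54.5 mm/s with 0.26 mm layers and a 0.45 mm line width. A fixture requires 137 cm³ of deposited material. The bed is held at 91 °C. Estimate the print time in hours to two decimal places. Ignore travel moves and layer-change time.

5.97 hours

Extrusion cross-section = 0.26 × 0.45, so 0.117 mm².
Path length: 137000 mm³ / 0.117 mm² → 1170940.2 mm.
Time extruding: 1170940.2 / 54.5 → 21485.1 s.
21485.1 s = 5.97 hours.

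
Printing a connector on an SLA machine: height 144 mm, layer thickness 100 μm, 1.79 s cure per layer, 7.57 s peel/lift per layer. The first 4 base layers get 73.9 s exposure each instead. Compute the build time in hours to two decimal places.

Layers = ⌈144/0.1⌉ = 1440.
Base layers: 4 × (73.9 + 7.57) → 325.88 s.
Remaining layers = 1436 × (1.79 + 7.57), so 13440.96 s.
Sum: 325.88 + 13440.96 = 13766.84 s → 3.82 hours.

3.82 hours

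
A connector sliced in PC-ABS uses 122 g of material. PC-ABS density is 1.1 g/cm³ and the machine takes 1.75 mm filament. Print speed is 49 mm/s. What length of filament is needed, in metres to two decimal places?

Volume = 122 g / 1.1 g·cm⁻³ = 110.9091 cm³ = 110909.1 mm³.
Cross-section of 1.75 mm filament: π·(1.75/2)² = 2.4053 mm².
Length = 110909.1 / 2.4053 = 46110.3 mm = 46.11 m.

46.11 m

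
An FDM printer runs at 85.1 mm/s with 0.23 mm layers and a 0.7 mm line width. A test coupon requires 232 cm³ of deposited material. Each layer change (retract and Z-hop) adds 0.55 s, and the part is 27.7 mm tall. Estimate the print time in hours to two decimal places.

Bead cross-section = 0.23 × 0.7, so 0.161 mm².
Path length: 232000 mm³ / 0.161 mm² → 1440993.8 mm.
Extrusion time = 1440993.8 / 85.1, so 16932.9 s.
Layer count = ceil(27.7 / 0.23) = 121.
Z-hop total = 121 × 0.55 = 66.55 s.
Total = 16932.9 + 66.55 = 16999.45 s = 4.72 hours.

4.72 hours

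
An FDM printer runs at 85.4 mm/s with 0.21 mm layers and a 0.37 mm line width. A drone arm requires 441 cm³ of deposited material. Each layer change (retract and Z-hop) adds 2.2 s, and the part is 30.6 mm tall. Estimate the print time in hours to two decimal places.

Line area = 0.21 × 0.37 = 0.0777 mm².
Total extruded path = 441000/0.0777 = 5675675.7 mm.
Extrusion time: 5675675.7 / 85.4 → 66459.9 s.
Layers = ⌈30.6/0.21⌉ = 146.
Layer-change overhead = 146 × 2.2 = 321.2 s.
Altogether 66459.9 + 321.2 = 66781.1 s, i.e. 18.55 hours.

18.55 hours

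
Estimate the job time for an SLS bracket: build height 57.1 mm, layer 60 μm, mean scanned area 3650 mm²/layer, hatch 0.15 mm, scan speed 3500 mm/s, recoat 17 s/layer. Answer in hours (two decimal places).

Layers = ⌈57.1/0.06⌉ = 952.
Scan path per layer = 3650 / 0.15, so 24333.3 mm.
Laser time per layer = 24333.3 / 3500, so 6.9524 s.
Per-layer time = 6.9524 + 17, so 23.9524 s.
952 layers × 23.9524 s/layer = 22802.6848 s, i.e. 6.33 hours.

6.33 hours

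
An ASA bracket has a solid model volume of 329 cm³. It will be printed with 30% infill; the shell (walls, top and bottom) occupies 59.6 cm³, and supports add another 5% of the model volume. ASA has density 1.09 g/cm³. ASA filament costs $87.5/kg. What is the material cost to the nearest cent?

$14.96

Interior volume = 329 − 59.6 = 269.4 cm³.
Infill deposited = 0.30 × 269.4 = 80.82 cm³.
Support = 0.05 × 329, so 16.45 cm³.
Deposited volume = 59.6 + 80.82 + 16.45 = 156.87 cm³.
Mass = 156.87 × 1.09 = 170.9883 g.
Cost = 170.9883 g / 1000 × $87.5/kg = $14.96.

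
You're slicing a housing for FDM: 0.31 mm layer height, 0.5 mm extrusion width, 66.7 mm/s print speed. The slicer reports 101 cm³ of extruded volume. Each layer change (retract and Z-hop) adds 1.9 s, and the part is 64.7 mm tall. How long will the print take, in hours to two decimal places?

Extrusion cross-section: 0.31 × 0.5 → 0.155 mm².
Total extruded path = 101000/0.155 = 651612.9 mm.
Print-move time = 651612.9 / 66.7, so 9769.3 s.
Layer count = ceil(64.7 / 0.31) = 209.
Z-hop total = 209 × 1.9, so 397.1 s.
Altogether 9769.3 + 397.1 = 10166.4 s, i.e. 2.82 hours.

2.82 hours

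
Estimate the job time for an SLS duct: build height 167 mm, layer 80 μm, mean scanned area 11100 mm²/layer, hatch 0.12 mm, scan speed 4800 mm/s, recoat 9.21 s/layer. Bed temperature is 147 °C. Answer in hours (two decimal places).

16.52 hours

Layer count = ceil(167 / 0.08) = 2088.
Per-layer scan distance = 11100 / 0.12, so 92500 mm.
Scan time per layer = 92500 / 4800, so 19.2708 s.
Per-layer time: 19.2708 + 9.21 → 28.4808 s.
2088 layers × 28.4808 s/layer = 59467.9104 s, i.e. 16.52 hours.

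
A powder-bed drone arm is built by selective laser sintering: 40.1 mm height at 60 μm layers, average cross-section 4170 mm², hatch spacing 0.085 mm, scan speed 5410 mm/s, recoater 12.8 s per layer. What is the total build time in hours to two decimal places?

Number of layers: 40.1 / 0.06 → 669 (rounded up).
Hatch length per layer = 4170 / 0.085, so 49058.8 mm.
Laser time per layer = 49058.8 / 5410, so 9.0682 s.
Time per layer = 9.0682 + 12.8 = 21.8682 s.
Total: 669 × 21.8682 s = 14629.8258 s → 4.06 hours.

4.06 hours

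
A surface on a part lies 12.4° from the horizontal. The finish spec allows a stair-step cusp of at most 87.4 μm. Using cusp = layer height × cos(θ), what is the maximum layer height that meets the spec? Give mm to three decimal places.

cos(12.4°) = 0.9767; t_max = 0.0874/0.9767 = 0.089 mm.

0.089 mm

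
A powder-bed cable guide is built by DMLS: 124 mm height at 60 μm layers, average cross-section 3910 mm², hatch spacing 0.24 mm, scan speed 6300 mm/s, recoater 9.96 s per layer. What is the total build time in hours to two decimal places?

Layers = ⌈124/0.06⌉ = 2067.
Hatch length per layer = 3910 / 0.24, so 16291.7 mm.
Laser time per layer = 16291.7 / 6300 = 2.586 s.
Time per layer = 2.586 + 9.96, so 12.546 s.
Build time = 2067 × 12.546 = 25932.582 s = 7.20 hours.

7.20 hours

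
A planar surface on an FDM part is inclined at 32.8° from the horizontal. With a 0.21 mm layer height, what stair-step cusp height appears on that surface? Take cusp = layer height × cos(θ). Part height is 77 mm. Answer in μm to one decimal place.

Cusp = layer height × cos(32.8°) = 0.21 × 0.8406 = 0.176526 mm = 176.5 μm.

176.5 μm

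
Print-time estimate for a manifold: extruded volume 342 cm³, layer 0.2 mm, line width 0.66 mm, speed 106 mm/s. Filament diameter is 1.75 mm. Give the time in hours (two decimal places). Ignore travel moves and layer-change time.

6.79 hours

Bead cross-section = 0.2 × 0.66, so 0.132 mm².
Toolpath length = 342 cm³ / 0.132 mm² = 342000 / 0.132 = 2590909.1 mm.
Extrusion time = 2590909.1 / 106, so 24442.5 s.
That's 24442.5 s → 6.79 hours.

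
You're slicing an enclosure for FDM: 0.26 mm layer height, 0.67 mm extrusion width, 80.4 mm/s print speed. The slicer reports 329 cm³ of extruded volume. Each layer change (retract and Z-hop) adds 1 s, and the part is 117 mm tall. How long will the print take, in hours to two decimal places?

6.65 hours

Extrusion cross-section = 0.26 × 0.67, so 0.1742 mm².
Path length: 329000 mm³ / 0.1742 mm² → 1888633.8 mm.
Extrusion time = 1888633.8 / 80.4 = 23490.5 s.
Layers = ⌈117/0.26⌉ = 450.
Z-hop total: 450 × 1 → 450 s.
Total = 23490.5 + 450 = 23940.5 s = 6.65 hours.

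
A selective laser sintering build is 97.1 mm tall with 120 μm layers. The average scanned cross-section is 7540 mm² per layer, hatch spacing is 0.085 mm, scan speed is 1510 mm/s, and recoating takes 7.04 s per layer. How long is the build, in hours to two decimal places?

14.80 hours

Layer count = ceil(97.1 / 0.12) = 810.
Hatch length per layer: 7540 / 0.085 → 88705.9 mm.
Laser time per layer = 88705.9 / 1510 = 58.7456 s.
Layer cycle = 58.7456 + 7.04, so 65.7856 s.
Build time = 810 × 65.7856 = 53286.336 s = 14.80 hours.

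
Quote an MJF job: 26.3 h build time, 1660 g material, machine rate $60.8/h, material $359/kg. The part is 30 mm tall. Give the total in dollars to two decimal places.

Time charge = 60.8 × 26.3, so $1599.04.
Feedstock cost = 359 × 1660/1000 = $595.94.
Job cost: 1599.04 + 595.94 = $2194.98.

$2194.98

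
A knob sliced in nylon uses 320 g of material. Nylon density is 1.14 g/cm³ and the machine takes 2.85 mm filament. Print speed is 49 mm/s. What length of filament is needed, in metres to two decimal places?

44.00 m

Extruded volume: 320/1.14 = 280.7018 cm³ (280701.8 mm³).
A = π r² = π × 1.425² = 6.3794 mm².
Length = 280701.8 / 6.3794 = 44001.29 mm = 44.00 m.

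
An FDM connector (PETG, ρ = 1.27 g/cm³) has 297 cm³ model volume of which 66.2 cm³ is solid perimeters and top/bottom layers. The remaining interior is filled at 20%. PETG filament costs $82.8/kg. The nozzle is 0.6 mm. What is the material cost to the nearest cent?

$11.82

Interior volume = 297 − 66.2 = 230.8 cm³.
Infill volume: 0.20 × 230.8 → 46.16 cm³.
Total printed volume: 66.2 + 46.16 → 112.36 cm³.
Mass: 112.36 × 1.27 → 142.6972 g.
At $82.8/kg: 142.6972/1000 × 82.8 = $11.82.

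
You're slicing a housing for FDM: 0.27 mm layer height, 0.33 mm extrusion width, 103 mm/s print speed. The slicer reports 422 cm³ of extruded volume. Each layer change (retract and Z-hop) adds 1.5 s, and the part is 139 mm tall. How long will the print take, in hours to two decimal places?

12.99 hours

Bead cross-section = 0.27 × 0.33 = 0.0891 mm².
Toolpath length = 422 cm³ / 0.0891 mm² = 422000 / 0.0891 = 4736251.4 mm.
Time extruding = 4736251.4 / 103 = 45983 s.
Layers = ⌈139/0.27⌉ = 515.
Z-hop total = 515 × 1.5, so 772.5 s.
Altogether 45983 + 772.5 = 46755.5 s, i.e. 12.99 hours.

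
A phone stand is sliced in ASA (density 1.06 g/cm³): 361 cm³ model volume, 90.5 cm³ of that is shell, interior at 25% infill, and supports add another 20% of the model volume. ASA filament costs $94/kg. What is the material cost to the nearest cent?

$22.95

Volume inside the shell: 361 − 90.5 → 270.5 cm³.
Infill volume: 0.25 × 270.5 → 67.625 cm³.
Support: 0.20 × 361 → 72.2 cm³.
Deposited volume: 90.5 + 67.625 + 72.2 → 230.325 cm³.
Mass: 230.325 × 1.06 → 244.1445 g.
Cost = 244.1445 g / 1000 × $94/kg = $22.95.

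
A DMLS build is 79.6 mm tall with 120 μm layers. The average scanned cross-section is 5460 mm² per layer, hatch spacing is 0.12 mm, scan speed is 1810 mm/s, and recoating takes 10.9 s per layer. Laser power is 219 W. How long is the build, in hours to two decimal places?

Layers = ⌈79.6/0.12⌉ = 664.
Per-layer scan distance = 5460 / 0.12 = 45500 mm.
Scan time per layer: 45500 / 1810 → 25.1381 s.
Time per layer: 25.1381 + 10.9 → 36.0381 s.
Build time = 664 × 36.0381 = 23929.2984 s = 6.65 hours.

6.65 hours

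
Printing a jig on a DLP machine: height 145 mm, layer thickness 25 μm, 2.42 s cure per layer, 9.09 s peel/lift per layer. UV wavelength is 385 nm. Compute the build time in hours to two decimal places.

Layers = ⌈145/0.025⌉ = 5800.
Per-layer time = 2.42 + 9.09, so 11.51 s.
Build time: 5800 × 11.51 s = 66758 s, i.e. 18.54 hours.

18.54 hours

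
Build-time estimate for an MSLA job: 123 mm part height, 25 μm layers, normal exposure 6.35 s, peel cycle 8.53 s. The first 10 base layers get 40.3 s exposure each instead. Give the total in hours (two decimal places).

Layers = ⌈123/0.025⌉ = 4920.
Bottom layers = 10 × (40.3 + 8.53) = 488.3 s.
Regular layers = 4910 × (6.35 + 8.53), so 73060.8 s.
Sum: 488.3 + 73060.8 = 73549.1 s → 20.43 hours.

20.43 hours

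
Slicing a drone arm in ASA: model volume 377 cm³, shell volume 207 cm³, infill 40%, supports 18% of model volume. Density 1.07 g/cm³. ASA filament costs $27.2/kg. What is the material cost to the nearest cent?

$9.98

Volume inside the shell = 377 − 207 = 170 cm³.
Infill deposited = 0.40 × 170 = 68 cm³.
Support = 0.18 × 377, so 67.86 cm³.
Total extruded = 207 + 68 + 67.86, so 342.86 cm³.
Mass: 342.86 × 1.07 → 366.8602 g.
Cost = 366.8602 g / 1000 × $27.2/kg = $9.98.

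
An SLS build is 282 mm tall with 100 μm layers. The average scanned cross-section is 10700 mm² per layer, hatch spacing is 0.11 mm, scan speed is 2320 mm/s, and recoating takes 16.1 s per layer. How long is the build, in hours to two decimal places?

45.46 hours

Layers = ⌈282/0.1⌉ = 2820.
Per-layer scan distance: 10700 / 0.11 → 97272.7 mm.
Laser time per layer = 97272.7 / 2320 = 41.9279 s.
Time per layer: 41.9279 + 16.1 → 58.0279 s.
2820 layers × 58.0279 s/layer = 163638.678 s, i.e. 45.46 hours.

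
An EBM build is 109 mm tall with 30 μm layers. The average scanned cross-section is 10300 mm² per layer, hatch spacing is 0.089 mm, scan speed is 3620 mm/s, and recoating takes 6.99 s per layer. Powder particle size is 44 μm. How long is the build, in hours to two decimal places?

Layer count = ceil(109 / 0.03) = 3634.
Hatch length per layer = 10300 / 0.089 = 115730.3 mm.
Scan time per layer = 115730.3 / 3620, so 31.9697 s.
Per-layer time: 31.9697 + 6.99 → 38.9597 s.
Total: 3634 × 38.9597 s = 141579.5498 s → 39.33 hours.

39.33 hours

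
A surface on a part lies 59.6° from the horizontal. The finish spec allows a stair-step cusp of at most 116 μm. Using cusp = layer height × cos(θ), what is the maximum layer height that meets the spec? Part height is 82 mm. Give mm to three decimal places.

0.229 mm

cos(59.6°) = 0.5060; t_max = 0.116/0.5060 = 0.229 mm.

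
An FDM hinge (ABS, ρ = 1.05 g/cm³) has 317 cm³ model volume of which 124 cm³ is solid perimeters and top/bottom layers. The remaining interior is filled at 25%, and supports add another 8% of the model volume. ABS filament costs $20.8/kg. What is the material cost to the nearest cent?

$4.32

Interior volume = 317 − 124 = 193 cm³.
Infill deposited = 0.25 × 193 = 48.25 cm³.
Support = 0.08 × 317 = 25.36 cm³.
Total extruded = 124 + 48.25 + 25.36, so 197.61 cm³.
Mass = 197.61 × 1.05, so 207.4905 g.
At $20.8/kg: 207.4905/1000 × 20.8 = $4.32.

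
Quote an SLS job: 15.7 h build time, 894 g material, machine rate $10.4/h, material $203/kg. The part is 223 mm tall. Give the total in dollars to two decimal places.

$344.76

Machine cost: 10.4 × 15.7 → $163.28.
Material charge: 203 × 894/1000 → $181.482.
Total = 163.28 + 181.482 = 344.762 ≈ $344.76.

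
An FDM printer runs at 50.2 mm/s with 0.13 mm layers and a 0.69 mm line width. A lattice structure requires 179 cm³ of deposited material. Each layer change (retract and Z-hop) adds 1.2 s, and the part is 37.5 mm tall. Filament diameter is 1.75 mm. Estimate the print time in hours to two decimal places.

11.14 hours

Bead cross-section = 0.13 × 0.69 = 0.0897 mm².
Path length: 179000 mm³ / 0.0897 mm² → 1995540.7 mm.
Time extruding: 1995540.7 / 50.2 → 39751.8 s.
Layer count = ceil(37.5 / 0.13) = 289.
Non-print overhead = 289 × 1.2, so 346.8 s.
Altogether 39751.8 + 346.8 = 40098.6 s, i.e. 11.14 hours.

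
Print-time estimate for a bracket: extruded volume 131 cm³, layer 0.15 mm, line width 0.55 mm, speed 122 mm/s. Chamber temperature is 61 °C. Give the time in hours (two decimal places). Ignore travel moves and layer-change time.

3.62 hours

Line area = 0.15 × 0.55, so 0.0825 mm².
Toolpath length = 131 cm³ / 0.0825 mm² = 131000 / 0.0825 = 1587878.8 mm.
Extrusion time = 1587878.8 / 122 = 13015.4 s.
Converting: 13015.4 s = 3.62 hours.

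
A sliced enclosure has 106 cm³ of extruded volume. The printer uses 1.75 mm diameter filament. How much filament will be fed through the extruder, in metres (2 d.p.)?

44.07 m

A = π r² = π × 0.875² = 2.4053 mm².
Length = 106 cm³ / 2.4053 mm² = 106000 / 2.4053 = 44069.35 mm = 44.07 m.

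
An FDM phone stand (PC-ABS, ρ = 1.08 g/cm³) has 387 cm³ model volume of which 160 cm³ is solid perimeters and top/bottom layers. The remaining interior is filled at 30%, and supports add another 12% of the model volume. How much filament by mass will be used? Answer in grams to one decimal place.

Interior volume = 387 − 160, so 227 cm³.
Deposited infill: 0.30 × 227 → 68.1 cm³.
Support = 0.12 × 387, so 46.44 cm³.
Deposited volume = 160 + 68.1 + 46.44, so 274.54 cm³.
Mass = 274.54 × 1.08, so 296.5032 g.

296.5 g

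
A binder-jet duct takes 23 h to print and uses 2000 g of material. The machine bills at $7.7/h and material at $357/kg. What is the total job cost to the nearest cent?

$891.10

Machine-time cost: 7.7 × 23 → $177.10.
Material cost = 357 × 2000/1000, so $714.00.
Total = 177.10 + 714.00 = $891.10.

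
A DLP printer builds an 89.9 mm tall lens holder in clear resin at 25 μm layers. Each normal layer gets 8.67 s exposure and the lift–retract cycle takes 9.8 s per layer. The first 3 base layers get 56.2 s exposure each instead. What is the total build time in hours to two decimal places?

Layer count = ceil(89.9 / 0.025) = 3596.
Bottom layers = 3 × (56.2 + 9.8), so 198 s.
Normal layers = 3593 × (8.67 + 9.8) = 66362.71 s.
Total = 198 + 66362.71 = 66560.71 s = 18.49 hours.

18.49 hours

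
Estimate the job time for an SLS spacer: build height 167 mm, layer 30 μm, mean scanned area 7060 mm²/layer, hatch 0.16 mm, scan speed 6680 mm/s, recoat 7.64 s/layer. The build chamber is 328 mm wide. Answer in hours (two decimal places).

Number of layers: 167 / 0.03 → 5567 (rounded up).
Scan path per layer = 7060 / 0.16, so 44125 mm.
Laser time per layer = 44125 / 6680, so 6.6055 s.
Time per layer = 6.6055 + 7.64 = 14.2455 s.
Build time = 5567 × 14.2455 = 79304.6985 s = 22.03 hours.

22.03 hours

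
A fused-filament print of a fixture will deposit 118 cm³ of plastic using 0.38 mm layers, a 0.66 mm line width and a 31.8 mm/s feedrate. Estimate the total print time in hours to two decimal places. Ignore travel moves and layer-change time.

Bead cross-section: 0.38 × 0.66 → 0.2508 mm².
Total extruded path = 118000/0.2508 = 470494.4 mm.
Print-move time = 470494.4 / 31.8 = 14795.4 s.
That's 14795.4 s → 4.11 hours.

4.11 hours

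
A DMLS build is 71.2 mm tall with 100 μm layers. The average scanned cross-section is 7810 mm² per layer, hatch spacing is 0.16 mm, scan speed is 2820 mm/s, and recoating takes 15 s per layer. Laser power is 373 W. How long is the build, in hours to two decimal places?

6.39 hours

Number of layers: 71.2 / 0.1 → 712 (rounded up).
Hatch length per layer = 7810 / 0.16 = 48812.5 mm.
Laser time per layer = 48812.5 / 2820 = 17.3094 s.
Per-layer time = 17.3094 + 15 = 32.3094 s.
712 layers × 32.3094 s/layer = 23004.2928 s, i.e. 6.39 hours.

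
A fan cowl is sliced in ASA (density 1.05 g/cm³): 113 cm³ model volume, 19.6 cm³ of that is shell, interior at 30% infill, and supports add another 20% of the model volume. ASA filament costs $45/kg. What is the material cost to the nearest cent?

Interior volume = 113 − 19.6, so 93.4 cm³.
Infill volume = 0.30 × 93.4, so 28.02 cm³.
Support = 0.20 × 113, so 22.6 cm³.
Total printed volume = 19.6 + 28.02 + 22.6, so 70.22 cm³.
Mass: 70.22 × 1.05 → 73.731 g.
At $45/kg: 73.731/1000 × 45 = $3.32.

$3.32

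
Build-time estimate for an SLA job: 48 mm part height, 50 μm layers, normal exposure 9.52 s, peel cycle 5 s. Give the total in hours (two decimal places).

Number of layers: 48 / 0.05 → 960 (rounded up).
Each layer takes = 9.52 + 5, so 14.52 s.
Total = 960 × 14.52 = 13939.2 s = 3.87 hours.

3.87 hours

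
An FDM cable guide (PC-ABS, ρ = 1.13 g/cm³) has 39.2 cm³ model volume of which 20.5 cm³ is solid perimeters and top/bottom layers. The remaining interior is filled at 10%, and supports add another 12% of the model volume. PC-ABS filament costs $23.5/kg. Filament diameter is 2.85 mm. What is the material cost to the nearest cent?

$0.72

Volume inside the shell = 39.2 − 20.5, so 18.7 cm³.
Infill volume = 0.10 × 18.7 = 1.87 cm³.
Support = 0.12 × 39.2, so 4.704 cm³.
Total printed volume: 20.5 + 1.87 + 4.704 → 27.074 cm³.
Mass = 27.074 × 1.13 = 30.59362 g.
At $23.5/kg: 30.59362/1000 × 23.5 = $0.72.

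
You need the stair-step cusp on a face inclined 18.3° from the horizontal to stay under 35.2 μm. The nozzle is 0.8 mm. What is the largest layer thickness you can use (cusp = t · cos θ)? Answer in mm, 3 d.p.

t = h_c / cos θ = 0.0352 / 0.9494 = 0.037 mm.

0.037 mm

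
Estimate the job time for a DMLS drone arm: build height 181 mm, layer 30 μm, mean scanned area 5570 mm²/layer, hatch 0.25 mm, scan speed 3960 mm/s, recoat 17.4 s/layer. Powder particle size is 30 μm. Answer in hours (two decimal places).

38.59 hours

Layers = ⌈181/0.03⌉ = 6034.
Per-layer scan distance = 5570 / 0.25 = 22280 mm.
Laser time per layer: 22280 / 3960 → 5.6263 s.
Per-layer time: 5.6263 + 17.4 → 23.0263 s.
6034 layers × 23.0263 s/layer = 138940.6942 s, i.e. 38.59 hours.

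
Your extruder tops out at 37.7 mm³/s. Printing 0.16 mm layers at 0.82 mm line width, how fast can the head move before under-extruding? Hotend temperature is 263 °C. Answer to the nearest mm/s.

A = 0.16 × 0.82 = 0.1312 mm².
v_max = Q/A = 37.7/0.1312 = 287.35 mm/s → 287 mm/s.

287 mm/s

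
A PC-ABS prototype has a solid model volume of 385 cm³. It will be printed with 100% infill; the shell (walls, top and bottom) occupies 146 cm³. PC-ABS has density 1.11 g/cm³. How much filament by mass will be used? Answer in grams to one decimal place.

Interior volume = 385 − 146, so 239 cm³.
Infill volume = 1.00 × 239, so 239 cm³.
Total extruded = 146 + 239, so 385 cm³.
Mass: 385 × 1.11 → 427.35 g.

427.4 g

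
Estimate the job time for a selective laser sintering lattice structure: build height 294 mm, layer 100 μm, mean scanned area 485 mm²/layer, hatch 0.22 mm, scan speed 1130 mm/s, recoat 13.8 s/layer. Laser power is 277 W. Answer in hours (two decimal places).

Number of layers: 294 / 0.1 → 2940 (rounded up).
Hatch length per layer: 485 / 0.22 → 2204.5 mm.
Laser time per layer: 2204.5 / 1130 → 1.9509 s.
Per-layer time: 1.9509 + 13.8 → 15.7509 s.
Total: 2940 × 15.7509 s = 46307.646 s → 12.86 hours.

12.86 hours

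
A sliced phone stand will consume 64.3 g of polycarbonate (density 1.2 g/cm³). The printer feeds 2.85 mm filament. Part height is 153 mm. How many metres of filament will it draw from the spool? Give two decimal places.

Volume = 64.3 g / 1.2 g·cm⁻³ = 53.5833 cm³ = 53583.3 mm³.
Cross-section of 2.85 mm filament: π·(2.85/2)² = 6.3794 mm².
L = V/A = 53583.3/6.3794 = 8399.43 mm → 8.40 m.

8.40 m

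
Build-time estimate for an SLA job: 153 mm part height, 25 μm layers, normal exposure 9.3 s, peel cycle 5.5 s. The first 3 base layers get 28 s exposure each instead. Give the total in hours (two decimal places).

Number of layers: 153 / 0.025 → 6120 (rounded up).
Bottom layers = 3 × (28 + 5.5) = 100.5 s.
Regular layers = 6117 × (9.3 + 5.5) = 90531.6 s.
Sum: 100.5 + 90531.6 = 90632.1 s → 25.18 hours.

25.18 hours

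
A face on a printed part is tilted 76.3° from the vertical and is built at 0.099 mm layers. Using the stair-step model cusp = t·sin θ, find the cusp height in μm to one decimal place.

96.2 μm

sin(76.3°) = 0.9715, so cusp = 0.099 × 0.9715 = 0.096179 mm → 96.2 μm.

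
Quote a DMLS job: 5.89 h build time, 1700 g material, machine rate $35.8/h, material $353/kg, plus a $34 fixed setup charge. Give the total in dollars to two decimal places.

Time charge: 35.8 × 5.89 → $210.862.
Feedstock cost = 353 × 1700/1000 = $600.10.
Adding setup: 210.862 + 600.10 + 34 → 844.962 ≈ $844.96.

$844.96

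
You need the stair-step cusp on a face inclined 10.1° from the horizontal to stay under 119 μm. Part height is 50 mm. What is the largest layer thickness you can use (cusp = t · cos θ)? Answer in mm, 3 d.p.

t = h_c / cos θ = 0.119 / 0.9845 = 0.121 mm.

0.121 mm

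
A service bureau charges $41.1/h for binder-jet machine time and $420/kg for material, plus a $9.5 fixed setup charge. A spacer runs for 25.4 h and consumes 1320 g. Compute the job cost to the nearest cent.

Machine-time cost = 41.1 × 25.4, so $1043.94.
Feedstock cost: 420 × 1320/1000 → $554.40.
Total = 1043.94 + 554.40 + 9.5 = $1607.84.

$1607.84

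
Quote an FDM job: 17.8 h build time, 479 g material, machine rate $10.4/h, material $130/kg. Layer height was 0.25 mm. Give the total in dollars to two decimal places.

$247.39

Machine-time cost: 10.4 × 17.8 → $185.12.
Material cost = 130 × 479/1000 = $62.27.
Total = 185.12 + 62.27 = $247.39.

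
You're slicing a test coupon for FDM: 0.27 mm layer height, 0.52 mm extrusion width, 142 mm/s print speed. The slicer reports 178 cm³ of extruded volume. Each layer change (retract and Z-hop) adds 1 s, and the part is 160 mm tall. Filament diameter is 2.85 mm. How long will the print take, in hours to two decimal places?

2.64 hours

Line area = 0.27 × 0.52, so 0.1404 mm².
Toolpath length = 178 cm³ / 0.1404 mm² = 178000 / 0.1404 = 1267806.3 mm.
Print-move time = 1267806.3 / 142 = 8928.2 s.
Layer count = ceil(160 / 0.27) = 593.
Layer-change overhead = 593 × 1, so 593 s.
Altogether 8928.2 + 593 = 9521.2 s, i.e. 2.64 hours.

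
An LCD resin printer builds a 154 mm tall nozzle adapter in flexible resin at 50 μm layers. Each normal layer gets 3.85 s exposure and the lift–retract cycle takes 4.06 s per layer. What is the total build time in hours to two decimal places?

Layer count = ceil(154 / 0.05) = 3080.
Per-layer time: 3.85 + 4.06 → 7.91 s.
Build time: 3080 × 7.91 s = 24362.8 s, i.e. 6.77 hours.

6.77 hours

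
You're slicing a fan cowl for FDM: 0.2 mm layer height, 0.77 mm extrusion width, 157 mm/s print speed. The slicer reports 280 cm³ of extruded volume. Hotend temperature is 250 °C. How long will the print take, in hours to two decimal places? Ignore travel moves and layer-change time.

Line area = 0.2 × 0.77 = 0.154 mm².
Total extruded path = 280000/0.154 = 1818181.8 mm.
Time extruding = 1818181.8 / 157, so 11580.8 s.
11580.8 s = 3.22 hours.

3.22 hours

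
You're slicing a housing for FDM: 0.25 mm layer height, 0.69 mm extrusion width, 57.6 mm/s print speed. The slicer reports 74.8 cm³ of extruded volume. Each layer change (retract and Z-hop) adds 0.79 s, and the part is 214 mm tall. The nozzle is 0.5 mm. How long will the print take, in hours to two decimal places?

2.28 hours

Line area: 0.25 × 0.69 → 0.1725 mm².
Toolpath length = 74.8 cm³ / 0.1725 mm² = 74800 / 0.1725 = 433623.2 mm.
Extrusion time: 433623.2 / 57.6 → 7528.2 s.
Number of layers: 214 / 0.25 → 856 (rounded up).
Z-hop total: 856 × 0.79 → 676.24 s.
Altogether 7528.2 + 676.24 = 8204.44 s, i.e. 2.28 hours.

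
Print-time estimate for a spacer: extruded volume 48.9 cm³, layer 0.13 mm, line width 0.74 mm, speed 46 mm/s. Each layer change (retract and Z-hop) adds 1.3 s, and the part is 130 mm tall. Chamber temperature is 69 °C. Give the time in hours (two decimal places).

Extrusion cross-section = 0.13 × 0.74, so 0.0962 mm².
Total extruded path = 48900/0.0962 = 508316 mm.
Time extruding = 508316 / 46, so 11050.3 s.
Layers = ⌈130/0.13⌉ = 1000.
Non-print overhead = 1000 × 1.3, so 1300 s.
Total = 11050.3 + 1300 = 12350.3 s = 3.43 hours.

3.43 hours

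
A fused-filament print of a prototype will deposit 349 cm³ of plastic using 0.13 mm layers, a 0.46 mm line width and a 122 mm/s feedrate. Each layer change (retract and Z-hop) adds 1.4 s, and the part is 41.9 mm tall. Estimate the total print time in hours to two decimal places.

13.41 hours

Extrusion cross-section = 0.13 × 0.46, so 0.0598 mm².
Path length: 349000 mm³ / 0.0598 mm² → 5836120.4 mm.
Print-move time: 5836120.4 / 122 → 47837.1 s.
Layers = ⌈41.9/0.13⌉ = 323.
Non-print overhead = 323 × 1.4 = 452.2 s.
Total = 47837.1 + 452.2 = 48289.3 s = 13.41 hours.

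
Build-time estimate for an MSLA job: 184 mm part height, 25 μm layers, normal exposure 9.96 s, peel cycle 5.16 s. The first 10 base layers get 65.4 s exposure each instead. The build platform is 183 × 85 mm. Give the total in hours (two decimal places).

31.07 hours

Layers = ⌈184/0.025⌉ = 7360.
Bottom layers = 10 × (65.4 + 5.16), so 705.6 s.
Normal layers: 7350 × (9.96 + 5.16) → 111132 s.
Sum: 705.6 + 111132 = 111837.6 s → 31.07 hours.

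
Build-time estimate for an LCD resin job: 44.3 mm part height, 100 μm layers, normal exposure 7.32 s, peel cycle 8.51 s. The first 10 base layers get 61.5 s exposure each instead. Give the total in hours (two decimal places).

Number of layers: 44.3 / 0.1 → 443 (rounded up).
Burn-in layers = 10 × (61.5 + 8.51), so 700.1 s.
Normal layers = 433 × (7.32 + 8.51), so 6854.39 s.
Total = 700.1 + 6854.39 = 7554.49 s = 2.10 hours.

2.10 hours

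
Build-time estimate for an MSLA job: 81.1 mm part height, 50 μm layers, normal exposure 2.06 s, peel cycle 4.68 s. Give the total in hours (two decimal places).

Layers = ⌈81.1/0.05⌉ = 1622.
Each layer takes = 2.06 + 4.68, so 6.74 s.
Total = 1622 × 6.74 = 10932.28 s = 3.04 hours.

3.04 hours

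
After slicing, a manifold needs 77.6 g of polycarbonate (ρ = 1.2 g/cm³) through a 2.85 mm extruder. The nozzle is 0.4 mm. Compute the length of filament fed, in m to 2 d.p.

Extruded volume: 77.6/1.2 = 64.6667 cm³ (64666.7 mm³).
Filament cross-section = π × (2.85/2)² = 6.3794 mm².
L = V/A = 64666.7/6.3794 = 10136.8 mm → 10.14 m.

10.14 m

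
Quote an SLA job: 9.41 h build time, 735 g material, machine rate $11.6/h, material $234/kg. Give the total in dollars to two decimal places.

$281.15

Machine-time cost = 11.6 × 9.41 = $109.156.
Feedstock cost: 234 × 735/1000 → $171.99.
Total = 109.156 + 171.99 = 281.146 ≈ $281.15.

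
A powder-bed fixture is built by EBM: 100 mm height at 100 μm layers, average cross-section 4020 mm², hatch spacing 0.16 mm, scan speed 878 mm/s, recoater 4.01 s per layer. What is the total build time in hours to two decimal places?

9.06 hours

Layers = ⌈100/0.1⌉ = 1000.
Hatch length per layer = 4020 / 0.16, so 25125 mm.
Beam time per layer = 25125 / 878, so 28.6162 s.
Time per layer = 28.6162 + 4.01 = 32.6262 s.
1000 layers × 32.6262 s/layer = 32626.2 s, i.e. 9.06 hours.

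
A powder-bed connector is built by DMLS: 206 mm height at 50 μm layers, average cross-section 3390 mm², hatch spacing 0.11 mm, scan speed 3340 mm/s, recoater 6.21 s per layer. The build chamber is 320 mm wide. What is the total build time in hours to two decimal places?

17.67 hours

Number of layers: 206 / 0.05 → 4120 (rounded up).
Scan path per layer = 3390 / 0.11, so 30818.2 mm.
Scan time per layer = 30818.2 / 3340 = 9.227 s.
Time per layer = 9.227 + 6.21, so 15.437 s.
Build time = 4120 × 15.437 = 63600.44 s = 17.67 hours.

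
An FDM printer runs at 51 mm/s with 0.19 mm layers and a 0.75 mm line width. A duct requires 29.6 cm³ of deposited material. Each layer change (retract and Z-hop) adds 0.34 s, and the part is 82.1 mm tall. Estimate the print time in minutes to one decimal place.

Extrusion cross-section = 0.19 × 0.75, so 0.1425 mm².
Path length: 29600 mm³ / 0.1425 mm² → 207719.3 mm.
Time extruding = 207719.3 / 51, so 4072.9 s.
Number of layers: 82.1 / 0.19 → 433 (rounded up).
Non-print overhead = 433 × 0.34 = 147.22 s.
Altogether 4072.9 + 147.22 = 4220.12 s, i.e. 70.3 minutes.

70.3 minutes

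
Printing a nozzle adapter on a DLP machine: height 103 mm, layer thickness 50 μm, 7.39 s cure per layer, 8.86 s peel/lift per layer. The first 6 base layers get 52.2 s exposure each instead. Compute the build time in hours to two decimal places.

9.37 hours

Number of layers: 103 / 0.05 → 2060 (rounded up).
Base layers: 6 × (52.2 + 8.86) → 366.36 s.
Normal layers = 2054 × (7.39 + 8.86) = 33377.5 s.
Sum: 366.36 + 33377.5 = 33743.86 s → 9.37 hours.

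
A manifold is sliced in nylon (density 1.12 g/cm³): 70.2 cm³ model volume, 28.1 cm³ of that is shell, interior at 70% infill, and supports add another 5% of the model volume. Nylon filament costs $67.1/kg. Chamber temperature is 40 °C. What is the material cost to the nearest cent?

Infill region = 70.2 − 28.1, so 42.1 cm³.
Deposited infill = 0.70 × 42.1, so 29.47 cm³.
Support = 0.05 × 70.2 = 3.51 cm³.
Total printed volume = 28.1 + 29.47 + 3.51, so 61.08 cm³.
Mass: 61.08 × 1.12 → 68.4096 g.
At $67.1/kg: 68.4096/1000 × 67.1 = $4.59.

$4.59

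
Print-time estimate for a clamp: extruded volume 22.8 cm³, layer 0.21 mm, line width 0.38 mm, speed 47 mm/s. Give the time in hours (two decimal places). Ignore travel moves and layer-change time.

Bead cross-section = 0.21 × 0.38, so 0.0798 mm².
Path length: 22800 mm³ / 0.0798 mm² → 285714.3 mm.
Extrusion time: 285714.3 / 47 → 6079 s.
In the requested units: 6079 s = 1.69 hours.

1.69 hours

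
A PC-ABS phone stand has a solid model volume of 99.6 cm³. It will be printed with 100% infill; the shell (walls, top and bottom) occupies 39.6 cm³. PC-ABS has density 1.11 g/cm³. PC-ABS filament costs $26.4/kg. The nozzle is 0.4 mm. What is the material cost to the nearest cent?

Infill region = 99.6 − 39.6, so 60 cm³.
Infill volume = 1.00 × 60, so 60 cm³.
Total printed volume: 39.6 + 60 → 99.6 cm³.
Mass = 99.6 × 1.11, so 110.556 g.
Cost = 110.556 g / 1000 × $26.4/kg = $2.92.

$2.92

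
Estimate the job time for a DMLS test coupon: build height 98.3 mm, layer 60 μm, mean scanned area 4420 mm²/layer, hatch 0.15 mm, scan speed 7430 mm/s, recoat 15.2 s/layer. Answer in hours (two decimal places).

Layer count = ceil(98.3 / 0.06) = 1639.
Per-layer scan distance = 4420 / 0.15 = 29466.7 mm.
Laser time per layer = 29466.7 / 7430 = 3.9659 s.
Per-layer time: 3.9659 + 15.2 → 19.1659 s.
Total: 1639 × 19.1659 s = 31412.9101 s → 8.73 hours.

8.73 hours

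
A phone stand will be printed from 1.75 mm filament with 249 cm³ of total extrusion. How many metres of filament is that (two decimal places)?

103.52 m

Cross-section of 1.75 mm filament: π·(1.75/2)² = 2.4053 mm².
Length = 249 cm³ / 2.4053 mm² = 249000 / 2.4053 = 103521.39 mm = 103.52 m.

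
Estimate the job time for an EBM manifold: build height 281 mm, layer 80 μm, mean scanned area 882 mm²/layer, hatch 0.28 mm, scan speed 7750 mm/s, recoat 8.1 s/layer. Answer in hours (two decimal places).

8.30 hours

Layer count = ceil(281 / 0.08) = 3513.
Scan path per layer: 882 / 0.28 → 3150 mm.
Scan time per layer = 3150 / 7750, so 0.4065 s.
Time per layer = 0.4065 + 8.1 = 8.5065 s.
Build time = 3513 × 8.5065 = 29883.3345 s = 8.30 hours.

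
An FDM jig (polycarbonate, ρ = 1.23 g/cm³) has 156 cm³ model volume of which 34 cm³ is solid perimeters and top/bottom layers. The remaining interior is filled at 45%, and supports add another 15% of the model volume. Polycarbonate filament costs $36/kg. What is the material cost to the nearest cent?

Infill region = 156 − 34, so 122 cm³.
Infill deposited = 0.45 × 122 = 54.9 cm³.
Support = 0.15 × 156, so 23.4 cm³.
Deposited volume = 34 + 54.9 + 23.4 = 112.3 cm³.
Mass: 112.3 × 1.23 → 138.129 g.
At $36/kg: 138.129/1000 × 36 = $4.97.

$4.97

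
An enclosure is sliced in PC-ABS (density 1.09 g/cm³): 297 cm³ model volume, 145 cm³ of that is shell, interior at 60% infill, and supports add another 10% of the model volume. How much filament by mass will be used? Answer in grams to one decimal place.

289.8 g

Volume inside the shell = 297 − 145, so 152 cm³.
Infill volume = 0.60 × 152, so 91.2 cm³.
Support = 0.10 × 297, so 29.7 cm³.
Total printed volume = 145 + 91.2 + 29.7 = 265.9 cm³.
Mass = 265.9 × 1.09, so 289.831 g.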